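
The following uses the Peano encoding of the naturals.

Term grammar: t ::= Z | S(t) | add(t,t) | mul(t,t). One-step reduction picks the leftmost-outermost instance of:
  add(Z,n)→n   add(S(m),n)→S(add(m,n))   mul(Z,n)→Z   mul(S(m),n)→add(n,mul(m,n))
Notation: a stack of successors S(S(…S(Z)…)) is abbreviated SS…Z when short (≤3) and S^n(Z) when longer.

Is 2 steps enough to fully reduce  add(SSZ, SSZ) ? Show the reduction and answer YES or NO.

Answer: NO — after 2 steps the term is S(S(add(Z, SSZ))), not yet normal

Working:
  start: add(SSZ, SSZ)
  →1  S(add(SZ, SSZ))
  →2  S(S(add(Z, SSZ)))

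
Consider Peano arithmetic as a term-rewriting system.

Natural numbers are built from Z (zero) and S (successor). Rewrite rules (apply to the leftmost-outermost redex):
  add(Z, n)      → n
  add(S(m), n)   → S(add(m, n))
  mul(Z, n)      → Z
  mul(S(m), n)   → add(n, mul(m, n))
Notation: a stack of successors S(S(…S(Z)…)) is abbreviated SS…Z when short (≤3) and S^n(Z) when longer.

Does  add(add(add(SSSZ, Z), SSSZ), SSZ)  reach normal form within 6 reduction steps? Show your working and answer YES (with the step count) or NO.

Answer: NO — after 6 steps the term is S(S(add(add(add(SZ, Z), SSSZ), SSZ))), not yet normal

Working:
  start: add(add(add(SSSZ, Z), SSSZ), SSZ)
  →1  add(add(S(add(SSZ, Z)), SSSZ), SSZ)
  →2  add(S(add(add(SSZ, Z), SSSZ)), SSZ)
  →3  S(add(add(add(SSZ, Z), SSSZ), SSZ))
  →4  S(add(add(S(add(SZ, Z)), SSSZ), SSZ))
  →5  S(add(S(add(add(SZ, Z), SSSZ)), SSZ))
  →6  S(S(add(add(add(SZ, Z), SSSZ), SSZ)))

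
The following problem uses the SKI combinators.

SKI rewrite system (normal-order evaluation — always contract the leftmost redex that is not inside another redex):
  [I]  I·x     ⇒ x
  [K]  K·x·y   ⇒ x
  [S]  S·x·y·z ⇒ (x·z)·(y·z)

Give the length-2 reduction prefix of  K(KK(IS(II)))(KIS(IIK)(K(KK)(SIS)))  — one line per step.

  start: K(KK(IS(II)))(KIS(IIK)(K(KK)(SIS)))
  [1] KK(IS(II))
  [2] K

Answer: after 2 steps: K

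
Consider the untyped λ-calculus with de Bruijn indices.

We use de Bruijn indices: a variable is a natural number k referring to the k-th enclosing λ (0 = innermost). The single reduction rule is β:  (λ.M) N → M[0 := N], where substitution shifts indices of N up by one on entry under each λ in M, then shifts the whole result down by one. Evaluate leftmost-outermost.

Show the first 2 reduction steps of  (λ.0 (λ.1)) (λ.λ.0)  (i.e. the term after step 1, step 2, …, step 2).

  start: (λ.0 (λ.1)) (λ.λ.0)
  [1] (λ.λ.0) (λ.λ.λ.0)
  [2] λ.0

Answer: after 2 steps: λ.0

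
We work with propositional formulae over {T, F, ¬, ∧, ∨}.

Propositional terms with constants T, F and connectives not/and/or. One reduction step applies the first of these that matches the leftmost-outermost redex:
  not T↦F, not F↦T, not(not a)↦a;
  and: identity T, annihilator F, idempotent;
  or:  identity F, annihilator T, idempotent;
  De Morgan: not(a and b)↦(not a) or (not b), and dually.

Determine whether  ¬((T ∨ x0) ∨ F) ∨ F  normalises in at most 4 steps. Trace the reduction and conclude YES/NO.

  start: ¬((T ∨ x0) ∨ F) ∨ F
  step 1: ¬((T ∨ x0) ∨ F)
  step 2: ¬(T ∨ x0) ∧ ¬F
  step 3: (¬T ∧ ¬x0) ∧ ¬F
  step 4: (F ∧ ¬x0) ∧ ¬F

Answer: NO — after 4 steps the term is (F ∧ ¬x0) ∧ ¬F, not yet normal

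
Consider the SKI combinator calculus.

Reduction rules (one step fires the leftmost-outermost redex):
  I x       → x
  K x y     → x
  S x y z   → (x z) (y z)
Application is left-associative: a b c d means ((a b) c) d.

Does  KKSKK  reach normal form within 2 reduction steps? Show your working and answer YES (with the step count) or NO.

Answer: YES — reaches normal form K in 2 ≤ 2 steps

Reduction:
  start: KKSKK
  →1  KKK
  →2  K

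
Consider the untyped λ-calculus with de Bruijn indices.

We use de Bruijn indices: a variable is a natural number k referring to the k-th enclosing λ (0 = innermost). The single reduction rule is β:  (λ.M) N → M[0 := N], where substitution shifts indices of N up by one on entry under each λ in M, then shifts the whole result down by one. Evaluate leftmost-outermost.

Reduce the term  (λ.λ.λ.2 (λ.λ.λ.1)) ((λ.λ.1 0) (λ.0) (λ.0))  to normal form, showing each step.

Answer: normal form = λ.λ.λ.λ.λ.1  (in 5 steps)

Derivation:
  start: (λ.λ.λ.2 (λ.λ.λ.1)) ((λ.λ.1 0) (λ.0) (λ.0))
  [1] λ.λ.(λ.λ.1 0) (λ.0) (λ.0) (λ.λ.λ.1)
  [2] λ.λ.(λ.(λ.0) 0) (λ.0) (λ.λ.λ.1)
  [3] λ.λ.(λ.0) (λ.0) (λ.λ.λ.1)
  [4] λ.λ.(λ.0) (λ.λ.λ.1)
  [5] λ.λ.λ.λ.λ.1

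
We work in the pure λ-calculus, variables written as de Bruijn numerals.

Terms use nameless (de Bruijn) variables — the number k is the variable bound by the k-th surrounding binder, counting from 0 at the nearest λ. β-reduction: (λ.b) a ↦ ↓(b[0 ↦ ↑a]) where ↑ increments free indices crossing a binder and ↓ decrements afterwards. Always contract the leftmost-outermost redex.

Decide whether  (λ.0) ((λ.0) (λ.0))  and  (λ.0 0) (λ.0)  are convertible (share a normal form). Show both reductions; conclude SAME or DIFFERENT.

Term A:
  start: (λ.0) ((λ.0) (λ.0))
  [1] (λ.0) (λ.0)
  [2] λ.0

Term B:
  start: (λ.0 0) (λ.0)
  [1] (λ.0) (λ.0)
  [2] λ.0

Answer: SAME — A ⇓ λ.0, B ⇓ λ.0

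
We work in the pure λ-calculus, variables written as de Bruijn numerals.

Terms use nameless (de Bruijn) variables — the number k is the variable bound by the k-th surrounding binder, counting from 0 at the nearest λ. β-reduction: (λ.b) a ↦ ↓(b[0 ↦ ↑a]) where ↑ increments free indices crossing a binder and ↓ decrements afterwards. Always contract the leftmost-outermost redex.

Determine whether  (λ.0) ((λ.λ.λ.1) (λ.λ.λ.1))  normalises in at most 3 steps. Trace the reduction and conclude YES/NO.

  start: (λ.0) ((λ.λ.λ.1) (λ.λ.λ.1))
  [1] (λ.λ.λ.1) (λ.λ.λ.1)
  [2] λ.λ.1

Answer: YES — reaches normal form λ.λ.1 in 2 ≤ 3 steps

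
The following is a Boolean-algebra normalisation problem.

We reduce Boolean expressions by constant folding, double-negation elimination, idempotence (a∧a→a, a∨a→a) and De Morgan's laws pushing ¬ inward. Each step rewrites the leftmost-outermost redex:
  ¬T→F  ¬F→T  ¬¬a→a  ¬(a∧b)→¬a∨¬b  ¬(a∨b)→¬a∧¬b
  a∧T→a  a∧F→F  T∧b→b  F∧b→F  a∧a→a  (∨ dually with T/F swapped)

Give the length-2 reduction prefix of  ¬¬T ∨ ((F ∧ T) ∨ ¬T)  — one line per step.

  start: ¬¬T ∨ ((F ∧ T) ∨ ¬T)
  →1  T ∨ ((F ∧ T) ∨ ¬T)
  →2  T

Answer: after 2 steps: T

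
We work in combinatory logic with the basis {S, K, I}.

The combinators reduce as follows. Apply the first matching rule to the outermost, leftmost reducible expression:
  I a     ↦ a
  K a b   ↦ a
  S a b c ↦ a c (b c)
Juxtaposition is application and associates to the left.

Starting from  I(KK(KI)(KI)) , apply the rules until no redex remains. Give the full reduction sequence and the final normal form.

Answer: normal form = K(KI)  (in 2 steps)

Derivation:
  start: I(KK(KI)(KI))
  →1  KK(KI)(KI)
  →2  K(KI)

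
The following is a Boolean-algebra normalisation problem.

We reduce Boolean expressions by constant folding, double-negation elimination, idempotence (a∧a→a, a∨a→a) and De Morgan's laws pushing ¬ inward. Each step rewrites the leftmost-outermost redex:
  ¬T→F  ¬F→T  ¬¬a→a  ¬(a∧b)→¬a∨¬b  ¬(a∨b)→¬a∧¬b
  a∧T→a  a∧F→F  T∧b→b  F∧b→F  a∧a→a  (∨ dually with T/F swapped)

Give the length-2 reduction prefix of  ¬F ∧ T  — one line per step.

Answer: after 2 steps: T

Working:
  start: ¬F ∧ T
  step 1: ¬F
  step 2: T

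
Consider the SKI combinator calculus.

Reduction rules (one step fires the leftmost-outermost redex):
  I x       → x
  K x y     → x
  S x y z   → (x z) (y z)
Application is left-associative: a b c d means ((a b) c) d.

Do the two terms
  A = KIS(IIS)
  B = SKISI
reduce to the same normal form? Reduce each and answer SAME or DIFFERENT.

Term A:
  start: KIS(IIS)
  step 1: I(IIS)
  step 2: IIS
  step 3: IS
  step 4: S

Term B:
  start: SKISI
  step 1: KS(IS)I
  step 2: SI

Answer: DIFFERENT — A ⇓ S, B ⇓ SI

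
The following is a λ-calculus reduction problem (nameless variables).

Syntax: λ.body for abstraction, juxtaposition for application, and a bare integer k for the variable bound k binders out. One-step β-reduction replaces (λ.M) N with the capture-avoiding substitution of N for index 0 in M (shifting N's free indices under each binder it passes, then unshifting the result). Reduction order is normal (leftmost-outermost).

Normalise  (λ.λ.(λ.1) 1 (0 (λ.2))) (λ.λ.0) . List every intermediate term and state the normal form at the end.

Answer: normal form = λ.0 (0 (λ.λ.λ.0))  (in 2 steps)

Derivation:
  start: (λ.λ.(λ.1) 1 (0 (λ.2))) (λ.λ.0)
  step 1: λ.(λ.1) (λ.λ.0) (0 (λ.λ.λ.0))
  step 2: λ.0 (0 (λ.λ.λ.0))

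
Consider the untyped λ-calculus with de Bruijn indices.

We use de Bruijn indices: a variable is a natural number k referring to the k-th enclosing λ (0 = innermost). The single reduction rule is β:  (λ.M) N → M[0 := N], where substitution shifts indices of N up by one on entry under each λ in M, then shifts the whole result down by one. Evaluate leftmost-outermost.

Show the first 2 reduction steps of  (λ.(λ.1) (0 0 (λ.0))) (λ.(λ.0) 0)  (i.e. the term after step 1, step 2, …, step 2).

  start: (λ.(λ.1) (0 0 (λ.0))) (λ.(λ.0) 0)
  →1  (λ.λ.(λ.0) 0) ((λ.(λ.0) 0) (λ.(λ.0) 0) (λ.0))
  →2  λ.(λ.0) 0

Answer: after 2 steps: λ.(λ.0) 0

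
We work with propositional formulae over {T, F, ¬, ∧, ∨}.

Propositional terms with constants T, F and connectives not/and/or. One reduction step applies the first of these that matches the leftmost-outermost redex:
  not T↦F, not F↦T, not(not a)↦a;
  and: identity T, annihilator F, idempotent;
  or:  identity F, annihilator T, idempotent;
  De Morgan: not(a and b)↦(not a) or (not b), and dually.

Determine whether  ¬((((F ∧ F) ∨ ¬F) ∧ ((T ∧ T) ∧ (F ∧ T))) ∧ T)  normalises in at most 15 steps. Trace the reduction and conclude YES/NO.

Answer: NO — after 15 steps the term is (¬F ∨ ¬T) ∨ ¬T, not yet normal

Derivation:
  start: ¬((((F ∧ F) ∨ ¬F) ∧ ((T ∧ T) ∧ (F ∧ T))) ∧ T)
  →1  ¬(((F ∧ F) ∨ ¬F) ∧ ((T ∧ T) ∧ (F ∧ T))) ∨ ¬T
  →2  (¬((F ∧ F) ∨ ¬F) ∨ ¬((T ∧ T) ∧ (F ∧ T))) ∨ ¬T
  →3  ((¬(F ∧ F) ∧ ¬¬F) ∨ ¬((T ∧ T) ∧ (F ∧ T))) ∨ ¬T
  →4  (((¬F ∨ ¬F) ∧ ¬¬F) ∨ ¬((T ∧ T) ∧ (F ∧ T))) ∨ ¬T
  →5  ((¬F ∧ ¬¬F) ∨ ¬((T ∧ T) ∧ (F ∧ T))) ∨ ¬T
  →6  ((T ∧ ¬¬F) ∨ ¬((T ∧ T) ∧ (F ∧ T))) ∨ ¬T
  →7  (¬¬F ∨ ¬((T ∧ T) ∧ (F ∧ T))) ∨ ¬T
  →8  (F ∨ ¬((T ∧ T) ∧ (F ∧ T))) ∨ ¬T
  →9  ¬((T ∧ T) ∧ (F ∧ T)) ∨ ¬T
  →10  (¬(T ∧ T) ∨ ¬(F ∧ T)) ∨ ¬T
  →11  ((¬T ∨ ¬T) ∨ ¬(F ∧ T)) ∨ ¬T
  →12  (¬T ∨ ¬(F ∧ T)) ∨ ¬T
  →13  (F ∨ ¬(F ∧ T)) ∨ ¬T
  →14  ¬(F ∧ T) ∨ ¬T
  →15  (¬F ∨ ¬T) ∨ ¬T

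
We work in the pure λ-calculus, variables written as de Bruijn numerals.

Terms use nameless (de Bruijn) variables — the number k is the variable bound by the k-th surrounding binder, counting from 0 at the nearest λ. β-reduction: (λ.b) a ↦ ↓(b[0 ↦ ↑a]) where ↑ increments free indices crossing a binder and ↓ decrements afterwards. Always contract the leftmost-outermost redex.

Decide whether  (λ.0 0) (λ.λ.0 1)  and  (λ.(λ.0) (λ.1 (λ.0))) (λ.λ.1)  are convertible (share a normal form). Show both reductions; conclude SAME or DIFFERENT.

Answer: DIFFERENT — A ⇓ λ.0 (λ.λ.0 1), B ⇓ λ.λ.λ.0

Working:
Term A:
  start: (λ.0 0) (λ.λ.0 1)
  [1] (λ.λ.0 1) (λ.λ.0 1)
  [2] λ.0 (λ.λ.0 1)

Term B:
  start: (λ.(λ.0) (λ.1 (λ.0))) (λ.λ.1)
  [1] (λ.0) (λ.(λ.λ.1) (λ.0))
  [2] λ.(λ.λ.1) (λ.0)
  [3] λ.λ.λ.0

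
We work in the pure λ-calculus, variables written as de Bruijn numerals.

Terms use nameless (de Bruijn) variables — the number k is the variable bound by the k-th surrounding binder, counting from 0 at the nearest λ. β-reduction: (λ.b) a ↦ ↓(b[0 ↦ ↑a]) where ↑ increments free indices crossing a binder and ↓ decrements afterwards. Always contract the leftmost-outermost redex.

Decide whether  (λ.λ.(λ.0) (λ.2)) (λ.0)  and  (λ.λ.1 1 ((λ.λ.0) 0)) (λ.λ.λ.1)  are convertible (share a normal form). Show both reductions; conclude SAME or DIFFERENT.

Answer: SAME — A ⇓ λ.λ.λ.0, B ⇓ λ.λ.λ.0

Derivation:
Term A:
  start: (λ.λ.(λ.0) (λ.2)) (λ.0)
  step 1: λ.(λ.0) (λ.λ.0)
  step 2: λ.λ.λ.0

Term B:
  start: (λ.λ.1 1 ((λ.λ.0) 0)) (λ.λ.λ.1)
  step 1: λ.(λ.λ.λ.1) (λ.λ.λ.1) ((λ.λ.0) 0)
  step 2: λ.(λ.λ.1) ((λ.λ.0) 0)
  step 3: λ.λ.(λ.λ.0) 1
  step 4: λ.λ.λ.0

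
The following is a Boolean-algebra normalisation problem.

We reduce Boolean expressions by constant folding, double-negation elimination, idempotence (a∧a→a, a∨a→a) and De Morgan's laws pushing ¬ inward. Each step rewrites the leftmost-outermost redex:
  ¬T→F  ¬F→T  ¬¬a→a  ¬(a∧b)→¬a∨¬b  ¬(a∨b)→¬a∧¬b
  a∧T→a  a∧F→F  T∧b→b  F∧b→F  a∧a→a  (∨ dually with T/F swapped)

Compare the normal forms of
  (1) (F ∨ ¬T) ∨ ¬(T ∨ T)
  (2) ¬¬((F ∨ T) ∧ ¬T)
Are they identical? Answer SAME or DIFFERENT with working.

Answer: SAME — A ⇓ F, B ⇓ F

Derivation:
Term A:
  start: (F ∨ ¬T) ∨ ¬(T ∨ T)
  →1  ¬T ∨ ¬(T ∨ T)
  →2  F ∨ ¬(T ∨ T)
  →3  ¬(T ∨ T)
  →4  ¬T ∧ ¬T
  →5  ¬T
  →6  F

Term B:
  start: ¬¬((F ∨ T) ∧ ¬T)
  →1  (F ∨ T) ∧ ¬T
  →2  T ∧ ¬T
  →3  ¬T
  →4  F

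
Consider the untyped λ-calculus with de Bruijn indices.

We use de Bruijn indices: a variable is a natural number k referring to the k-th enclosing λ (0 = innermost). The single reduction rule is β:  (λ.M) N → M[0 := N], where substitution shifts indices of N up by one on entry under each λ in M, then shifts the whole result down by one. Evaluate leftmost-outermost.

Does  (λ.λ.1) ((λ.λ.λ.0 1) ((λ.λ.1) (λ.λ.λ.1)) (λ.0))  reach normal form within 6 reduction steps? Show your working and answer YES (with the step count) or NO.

  start: (λ.λ.1) ((λ.λ.λ.0 1) ((λ.λ.1) (λ.λ.λ.1)) (λ.0))
  step 1: λ.(λ.λ.λ.0 1) ((λ.λ.1) (λ.λ.λ.1)) (λ.0)
  step 2: λ.(λ.λ.0 1) (λ.0)
  step 3: λ.λ.0 (λ.0)

Answer: YES — reaches normal form λ.λ.0 (λ.0) in 3 ≤ 6 steps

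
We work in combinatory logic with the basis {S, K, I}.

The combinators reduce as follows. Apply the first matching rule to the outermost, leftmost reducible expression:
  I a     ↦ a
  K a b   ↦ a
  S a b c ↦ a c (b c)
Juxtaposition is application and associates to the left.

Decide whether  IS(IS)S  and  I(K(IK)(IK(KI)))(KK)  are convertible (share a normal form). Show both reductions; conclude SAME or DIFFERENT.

Answer: DIFFERENT — A ⇓ SSS, B ⇓ K(KK)

Reduction:
Term A:
  start: IS(IS)S
  [1] S(IS)S
  [2] SSS

Term B:
  start: I(K(IK)(IK(KI)))(KK)
  [1] K(IK)(IK(KI))(KK)
  [2] IK(KK)
  [3] K(KK)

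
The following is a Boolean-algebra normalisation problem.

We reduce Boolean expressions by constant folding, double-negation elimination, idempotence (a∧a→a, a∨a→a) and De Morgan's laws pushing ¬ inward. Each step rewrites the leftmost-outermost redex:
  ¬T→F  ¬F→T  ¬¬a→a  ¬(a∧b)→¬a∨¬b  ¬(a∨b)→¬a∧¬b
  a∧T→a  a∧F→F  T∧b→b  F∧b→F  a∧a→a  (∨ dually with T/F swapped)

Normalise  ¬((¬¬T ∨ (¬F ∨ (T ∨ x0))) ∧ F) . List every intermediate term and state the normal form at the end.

  start: ¬((¬¬T ∨ (¬F ∨ (T ∨ x0))) ∧ F)
  [1] ¬(¬¬T ∨ (¬F ∨ (T ∨ x0))) ∨ ¬F
  [2] (¬¬¬T ∧ ¬(¬F ∨ (T ∨ x0))) ∨ ¬F
  [3] (¬T ∧ ¬(¬F ∨ (T ∨ x0))) ∨ ¬F
  [4] (F ∧ ¬(¬F ∨ (T ∨ x0))) ∨ ¬F
  [5] F ∨ ¬F
  [6] ¬F
  [7] T

Answer: normal form = T  (in 7 steps)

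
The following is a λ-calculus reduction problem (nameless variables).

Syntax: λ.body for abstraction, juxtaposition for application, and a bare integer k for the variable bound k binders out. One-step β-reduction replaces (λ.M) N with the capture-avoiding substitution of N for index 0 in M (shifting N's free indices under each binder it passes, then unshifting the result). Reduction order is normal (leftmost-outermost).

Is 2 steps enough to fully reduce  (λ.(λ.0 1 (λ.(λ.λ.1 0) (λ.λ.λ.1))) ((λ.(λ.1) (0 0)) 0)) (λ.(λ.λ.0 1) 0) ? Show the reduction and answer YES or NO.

  start: (λ.(λ.0 1 (λ.(λ.λ.1 0) (λ.λ.λ.1))) ((λ.(λ.1) (0 0)) 0)) (λ.(λ.λ.0 1) 0)
  →1  (λ.0 (λ.(λ.λ.0 1) 0) (λ.(λ.λ.1 0) (λ.λ.λ.1))) ((λ.(λ.1) (0 0)) (λ.(λ.λ.0 1) 0))
  →2  (λ.(λ.1) (0 0)) (λ.(λ.λ.0 1) 0) (λ.(λ.λ.0 1) 0) (λ.(λ.λ.1 0) (λ.λ.λ.1))

Answer: NO — after 2 steps the term is (λ.(λ.1) (0 0)) (λ.(λ.λ.0 1) 0) (λ.(λ.λ.0 1) 0) (λ.(λ.λ.1 0) (λ.λ.λ.1)), not yet normal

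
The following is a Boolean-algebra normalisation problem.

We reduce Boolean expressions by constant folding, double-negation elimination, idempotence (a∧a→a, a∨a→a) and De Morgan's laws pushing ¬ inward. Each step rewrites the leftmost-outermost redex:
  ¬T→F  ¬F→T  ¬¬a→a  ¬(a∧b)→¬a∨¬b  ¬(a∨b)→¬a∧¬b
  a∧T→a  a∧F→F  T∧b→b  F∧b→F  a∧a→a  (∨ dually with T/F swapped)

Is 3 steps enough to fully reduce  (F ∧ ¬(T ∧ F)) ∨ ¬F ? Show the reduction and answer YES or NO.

  start: (F ∧ ¬(T ∧ F)) ∨ ¬F
  →1  F ∨ ¬F
  →2  ¬F
  →3  T

Answer: YES — reaches normal form T in 3 ≤ 3 steps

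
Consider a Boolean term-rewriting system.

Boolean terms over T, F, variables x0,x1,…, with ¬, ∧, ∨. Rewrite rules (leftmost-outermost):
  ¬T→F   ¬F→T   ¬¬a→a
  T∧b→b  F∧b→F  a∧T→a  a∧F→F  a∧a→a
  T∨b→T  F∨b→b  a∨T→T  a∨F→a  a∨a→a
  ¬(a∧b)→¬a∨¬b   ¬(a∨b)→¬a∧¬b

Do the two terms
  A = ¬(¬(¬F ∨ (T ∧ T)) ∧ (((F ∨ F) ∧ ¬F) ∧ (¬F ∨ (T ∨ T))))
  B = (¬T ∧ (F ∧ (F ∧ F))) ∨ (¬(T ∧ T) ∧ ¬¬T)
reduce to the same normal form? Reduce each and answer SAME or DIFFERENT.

Answer: DIFFERENT — A ⇓ T, B ⇓ F

Derivation:
Term A:
  start: ¬(¬(¬F ∨ (T ∧ T)) ∧ (((F ∨ F) ∧ ¬F) ∧ (¬F ∨ (T ∨ T))))
  [1] ¬¬(¬F ∨ (T ∧ T)) ∨ ¬(((F ∨ F) ∧ ¬F) ∧ (¬F ∨ (T ∨ T)))
  [2] (¬F ∨ (T ∧ T)) ∨ ¬(((F ∨ F) ∧ ¬F) ∧ (¬F ∨ (T ∨ T)))
  [3] (T ∨ (T ∧ T)) ∨ ¬(((F ∨ F) ∧ ¬F) ∧ (¬F ∨ (T ∨ T)))
  [4] T ∨ ¬(((F ∨ F) ∧ ¬F) ∧ (¬F ∨ (T ∨ T)))
  [5] T

Term B:
  start: (¬T ∧ (F ∧ (F ∧ F))) ∨ (¬(T ∧ T) ∧ ¬¬T)
  [1] (F ∧ (F ∧ (F ∧ F))) ∨ (¬(T ∧ T) ∧ ¬¬T)
  [2] F ∨ (¬(T ∧ T) ∧ ¬¬T)
  [3] ¬(T ∧ T) ∧ ¬¬T
  [4] (¬T ∨ ¬T) ∧ ¬¬T
  [5] ¬T ∧ ¬¬T
  [6] F ∧ ¬¬T
  [7] F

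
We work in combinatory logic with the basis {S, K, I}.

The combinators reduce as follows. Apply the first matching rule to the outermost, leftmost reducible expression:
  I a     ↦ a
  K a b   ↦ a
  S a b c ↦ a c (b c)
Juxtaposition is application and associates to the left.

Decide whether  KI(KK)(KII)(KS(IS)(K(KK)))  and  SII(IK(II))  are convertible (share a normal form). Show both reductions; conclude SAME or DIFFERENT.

Term A:
  start: KI(KK)(KII)(KS(IS)(K(KK)))
  step 1: I(KII)(KS(IS)(K(KK)))
  step 2: KII(KS(IS)(K(KK)))
  step 3: I(KS(IS)(K(KK)))
  step 4: KS(IS)(K(KK))
  step 5: S(K(KK))

Term B:
  start: SII(IK(II))
  step 1: I(IK(II))(I(IK(II)))
  step 2: IK(II)(I(IK(II)))
  step 3: K(II)(I(IK(II)))
  step 4: II
  step 5: I

Answer: DIFFERENT — A ⇓ S(K(KK)), B ⇓ I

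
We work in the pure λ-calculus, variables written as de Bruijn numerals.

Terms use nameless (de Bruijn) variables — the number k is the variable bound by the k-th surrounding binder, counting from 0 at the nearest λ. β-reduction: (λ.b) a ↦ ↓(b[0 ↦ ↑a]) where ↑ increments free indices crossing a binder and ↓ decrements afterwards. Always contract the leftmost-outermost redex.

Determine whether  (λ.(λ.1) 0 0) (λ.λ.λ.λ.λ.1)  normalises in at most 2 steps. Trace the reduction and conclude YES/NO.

Answer: NO — after 2 steps the term is (λ.λ.λ.λ.λ.1) (λ.λ.λ.λ.λ.1), not yet normal

Reduction:
  start: (λ.(λ.1) 0 0) (λ.λ.λ.λ.λ.1)
  [1] (λ.λ.λ.λ.λ.λ.1) (λ.λ.λ.λ.λ.1) (λ.λ.λ.λ.λ.1)
  [2] (λ.λ.λ.λ.λ.1) (λ.λ.λ.λ.λ.1)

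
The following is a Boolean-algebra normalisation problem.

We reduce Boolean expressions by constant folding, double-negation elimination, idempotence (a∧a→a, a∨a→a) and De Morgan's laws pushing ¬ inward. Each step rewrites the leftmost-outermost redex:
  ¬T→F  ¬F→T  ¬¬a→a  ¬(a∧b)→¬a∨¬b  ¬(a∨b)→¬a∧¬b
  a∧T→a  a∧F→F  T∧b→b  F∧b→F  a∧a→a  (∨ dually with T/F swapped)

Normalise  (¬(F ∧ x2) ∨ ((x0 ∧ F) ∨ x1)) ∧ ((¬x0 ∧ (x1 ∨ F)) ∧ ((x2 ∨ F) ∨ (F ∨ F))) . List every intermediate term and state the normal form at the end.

  start: (¬(F ∧ x2) ∨ ((x0 ∧ F) ∨ x1)) ∧ ((¬x0 ∧ (x1 ∨ F)) ∧ ((x2 ∨ F) ∨ (F ∨ F)))
  →1  ((¬F ∨ ¬x2) ∨ ((x0 ∧ F) ∨ x1)) ∧ ((¬x0 ∧ (x1 ∨ F)) ∧ ((x2 ∨ F) ∨ (F ∨ F)))
  →2  ((T ∨ ¬x2) ∨ ((x0 ∧ F) ∨ x1)) ∧ ((¬x0 ∧ (x1 ∨ F)) ∧ ((x2 ∨ F) ∨ (F ∨ F)))
  →3  (T ∨ ((x0 ∧ F) ∨ x1)) ∧ ((¬x0 ∧ (x1 ∨ F)) ∧ ((x2 ∨ F) ∨ (F ∨ F)))
  →4  T ∧ ((¬x0 ∧ (x1 ∨ F)) ∧ ((x2 ∨ F) ∨ (F ∨ F)))
  →5  (¬x0 ∧ (x1 ∨ F)) ∧ ((x2 ∨ F) ∨ (F ∨ F))
  →6  (¬x0 ∧ x1) ∧ ((x2 ∨ F) ∨ (F ∨ F))
  →7  (¬x0 ∧ x1) ∧ (x2 ∨ (F ∨ F))
  →8  (¬x0 ∧ x1) ∧ (x2 ∨ F)
  →9  (¬x0 ∧ x1) ∧ x2

Answer: normal form = (¬x0 ∧ x1) ∧ x2  (in 9 steps)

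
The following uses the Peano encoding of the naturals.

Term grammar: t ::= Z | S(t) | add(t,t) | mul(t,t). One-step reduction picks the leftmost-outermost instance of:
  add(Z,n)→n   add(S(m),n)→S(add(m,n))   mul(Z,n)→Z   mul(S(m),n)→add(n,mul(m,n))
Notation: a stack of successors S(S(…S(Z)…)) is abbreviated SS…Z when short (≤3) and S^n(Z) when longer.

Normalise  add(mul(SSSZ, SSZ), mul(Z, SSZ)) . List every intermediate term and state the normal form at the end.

  start: add(mul(SSSZ, SSZ), mul(Z, SSZ))
  [1] add(add(SSZ, mul(SSZ, SSZ)), mul(Z, SSZ))
  [2] add(S(add(SZ, mul(SSZ, SSZ))), mul(Z, SSZ))
  [3] S(add(add(SZ, mul(SSZ, SSZ)), mul(Z, SSZ)))
  [4] S(add(S(add(Z, mul(SSZ, SSZ))), mul(Z, SSZ)))
  [5] S(S(add(add(Z, mul(SSZ, SSZ)), mul(Z, SSZ))))
  [6] S(S(add(mul(SSZ, SSZ), mul(Z, SSZ))))
  [7] S(S(add(add(SSZ, mul(SZ, SSZ)), mul(Z, SSZ))))
  [8] S(S(add(S(add(SZ, mul(SZ, SSZ))), mul(Z, SSZ))))
  [9] S(S(S(add(add(SZ, mul(SZ, SSZ)), mul(Z, SSZ)))))
  [10] S(S(S(add(S(add(Z, mul(SZ, SSZ))), mul(Z, SSZ)))))
  [11] S(S(S(S(add(add(Z, mul(SZ, SSZ)), mul(Z, SSZ))))))
  [12] S(S(S(S(add(mul(SZ, SSZ), mul(Z, SSZ))))))
  [13] S(S(S(S(add(add(SSZ, mul(Z, SSZ)), mul(Z, SSZ))))))
  [14] S(S(S(S(add(S(add(SZ, mul(Z, SSZ))), mul(Z, SSZ))))))
  [15] S(S(S(S(S(add(add(SZ, mul(Z, SSZ)), mul(Z, SSZ)))))))
  [16] S(S(S(S(S(add(S(add(Z, mul(Z, SSZ))), mul(Z, SSZ)))))))
  [17] S(S(S(S(S(S(add(add(Z, mul(Z, SSZ)), mul(Z, SSZ))))))))
  [18] S(S(S(S(S(S(add(mul(Z, SSZ), mul(Z, SSZ))))))))
  [19] S(S(S(S(S(S(add(Z, mul(Z, SSZ))))))))
  [20] S(S(S(S(S(S(mul(Z, SSZ)))))))
  [21] S^6(Z)

Answer: normal form = S^6(Z)  (in 21 steps)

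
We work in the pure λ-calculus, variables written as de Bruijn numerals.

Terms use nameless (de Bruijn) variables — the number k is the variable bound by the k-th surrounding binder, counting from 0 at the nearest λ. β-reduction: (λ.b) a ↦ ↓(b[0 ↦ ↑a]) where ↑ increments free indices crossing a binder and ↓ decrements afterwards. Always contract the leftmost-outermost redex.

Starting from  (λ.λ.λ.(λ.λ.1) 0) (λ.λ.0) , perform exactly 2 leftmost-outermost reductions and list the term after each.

  start: (λ.λ.λ.(λ.λ.1) 0) (λ.λ.0)
  →1  λ.λ.(λ.λ.1) 0
  →2  λ.λ.λ.1

Answer: after 2 steps: λ.λ.λ.1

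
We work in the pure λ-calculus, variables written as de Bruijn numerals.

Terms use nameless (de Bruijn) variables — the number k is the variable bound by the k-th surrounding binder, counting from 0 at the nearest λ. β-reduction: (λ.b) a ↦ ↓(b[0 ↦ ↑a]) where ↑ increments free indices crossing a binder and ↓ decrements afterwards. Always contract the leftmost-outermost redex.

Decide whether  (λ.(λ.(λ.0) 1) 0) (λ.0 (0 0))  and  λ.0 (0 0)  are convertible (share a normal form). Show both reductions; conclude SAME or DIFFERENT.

Answer: SAME — A ⇓ λ.0 (0 0), B ⇓ λ.0 (0 0)

Reduction:
Term A:
  start: (λ.(λ.(λ.0) 1) 0) (λ.0 (0 0))
  step 1: (λ.(λ.0) (λ.0 (0 0))) (λ.0 (0 0))
  step 2: (λ.0) (λ.0 (0 0))
  step 3: λ.0 (0 0)

Term B:
  start: λ.0 (0 0)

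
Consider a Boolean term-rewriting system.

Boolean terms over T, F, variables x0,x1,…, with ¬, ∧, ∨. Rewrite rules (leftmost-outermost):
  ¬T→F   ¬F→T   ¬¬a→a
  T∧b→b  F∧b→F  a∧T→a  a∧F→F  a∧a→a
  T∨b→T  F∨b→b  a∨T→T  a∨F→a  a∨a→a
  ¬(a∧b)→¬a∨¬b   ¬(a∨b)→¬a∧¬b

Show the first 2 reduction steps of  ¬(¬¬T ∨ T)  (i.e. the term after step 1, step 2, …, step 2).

  start: ¬(¬¬T ∨ T)
  →1  ¬¬¬T ∧ ¬T
  →2  ¬T ∧ ¬T

Answer: after 2 steps: ¬T ∧ ¬T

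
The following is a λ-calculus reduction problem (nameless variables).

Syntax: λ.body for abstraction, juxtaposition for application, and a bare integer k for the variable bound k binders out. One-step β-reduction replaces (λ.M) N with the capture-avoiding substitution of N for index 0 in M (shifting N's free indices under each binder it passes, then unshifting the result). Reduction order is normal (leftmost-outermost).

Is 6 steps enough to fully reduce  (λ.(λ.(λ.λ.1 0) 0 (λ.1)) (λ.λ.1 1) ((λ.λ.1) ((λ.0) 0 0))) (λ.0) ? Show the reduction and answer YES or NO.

  start: (λ.(λ.(λ.λ.1 0) 0 (λ.1)) (λ.λ.1 1) ((λ.λ.1) ((λ.0) 0 0))) (λ.0)
  step 1: (λ.(λ.λ.1 0) 0 (λ.1)) (λ.λ.1 1) ((λ.λ.1) ((λ.0) (λ.0) (λ.0)))
  step 2: (λ.λ.1 0) (λ.λ.1 1) (λ.λ.λ.1 1) ((λ.λ.1) ((λ.0) (λ.0) (λ.0)))
  step 3: (λ.(λ.λ.1 1) 0) (λ.λ.λ.1 1) ((λ.λ.1) ((λ.0) (λ.0) (λ.0)))
  step 4: (λ.λ.1 1) (λ.λ.λ.1 1) ((λ.λ.1) ((λ.0) (λ.0) (λ.0)))
  step 5: (λ.(λ.λ.λ.1 1) (λ.λ.λ.1 1)) ((λ.λ.1) ((λ.0) (λ.0) (λ.0)))
  step 6: (λ.λ.λ.1 1) (λ.λ.λ.1 1)

Answer: NO — after 6 steps the term is (λ.λ.λ.1 1) (λ.λ.λ.1 1), not yet normal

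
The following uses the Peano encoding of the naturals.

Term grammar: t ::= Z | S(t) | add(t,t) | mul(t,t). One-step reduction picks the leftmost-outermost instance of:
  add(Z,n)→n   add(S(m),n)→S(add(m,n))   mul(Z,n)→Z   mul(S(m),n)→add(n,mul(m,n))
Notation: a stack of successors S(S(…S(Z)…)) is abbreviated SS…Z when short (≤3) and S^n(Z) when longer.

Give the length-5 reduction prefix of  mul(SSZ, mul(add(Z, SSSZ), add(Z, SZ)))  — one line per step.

  start: mul(SSZ, mul(add(Z, SSSZ), add(Z, SZ)))
  step 1: add(mul(add(Z, SSSZ), add(Z, SZ)), mul(SZ, mul(add(Z, SSSZ), add(Z, SZ))))
  step 2: add(mul(SSSZ, add(Z, SZ)), mul(SZ, mul(add(Z, SSSZ), add(Z, SZ))))
  step 3: add(add(add(Z, SZ), mul(SSZ, add(Z, SZ))), mul(SZ, mul(add(Z, SSSZ), add(Z, SZ))))
  step 4: add(add(SZ, mul(SSZ, add(Z, SZ))), mul(SZ, mul(add(Z, SSSZ), add(Z, SZ))))
  step 5: add(S(add(Z, mul(SSZ, add(Z, SZ)))), mul(SZ, mul(add(Z, SSSZ), add(Z, SZ))))

Answer: after 5 steps: add(S(add(Z, mul(SSZ, add(Z, SZ)))), mul(SZ, mul(add(Z, SSSZ), add(Z, SZ))))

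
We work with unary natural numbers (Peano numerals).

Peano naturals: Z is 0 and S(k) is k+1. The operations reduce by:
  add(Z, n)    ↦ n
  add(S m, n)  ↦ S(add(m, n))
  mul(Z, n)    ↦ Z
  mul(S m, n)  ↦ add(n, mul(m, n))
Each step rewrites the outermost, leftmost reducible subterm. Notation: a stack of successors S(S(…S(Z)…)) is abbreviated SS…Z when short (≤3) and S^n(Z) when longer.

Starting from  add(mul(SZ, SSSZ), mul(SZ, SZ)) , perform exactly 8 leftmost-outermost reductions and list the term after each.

  start: add(mul(SZ, SSSZ), mul(SZ, SZ))
  [1] add(add(SSSZ, mul(Z, SSSZ)), mul(SZ, SZ))
  [2] add(S(add(SSZ, mul(Z, SSSZ))), mul(SZ, SZ))
  [3] S(add(add(SSZ, mul(Z, SSSZ)), mul(SZ, SZ)))
  [4] S(add(S(add(SZ, mul(Z, SSSZ))), mul(SZ, SZ)))
  [5] S(S(add(add(SZ, mul(Z, SSSZ)), mul(SZ, SZ))))
  [6] S(S(add(S(add(Z, mul(Z, SSSZ))), mul(SZ, SZ))))
  [7] S(S(S(add(add(Z, mul(Z, SSSZ)), mul(SZ, SZ)))))
  [8] S(S(S(add(mul(Z, SSSZ), mul(SZ, SZ)))))

Answer: after 8 steps: S(S(S(add(mul(Z, SSSZ), mul(SZ, SZ)))))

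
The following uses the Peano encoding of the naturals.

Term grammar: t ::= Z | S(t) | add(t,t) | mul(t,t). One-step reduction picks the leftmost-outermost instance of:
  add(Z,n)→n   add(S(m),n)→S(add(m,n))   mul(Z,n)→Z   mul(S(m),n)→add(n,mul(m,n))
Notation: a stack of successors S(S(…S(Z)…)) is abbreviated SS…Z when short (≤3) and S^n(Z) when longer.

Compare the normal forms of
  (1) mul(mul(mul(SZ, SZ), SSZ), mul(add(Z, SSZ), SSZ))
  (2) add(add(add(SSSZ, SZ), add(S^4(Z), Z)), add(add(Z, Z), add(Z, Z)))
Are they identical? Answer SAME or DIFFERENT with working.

Answer: SAME — A ⇓ S^8(Z), B ⇓ S^8(Z)

Reduction:
Term A:
  start: mul(mul(mul(SZ, SZ), SSZ), mul(add(Z, SSZ), SSZ))
  step 1: mul(mul(add(SZ, mul(Z, SZ)), SSZ), mul(add(Z, SSZ), SSZ))
  step 2: mul(mul(S(add(Z, mul(Z, SZ))), SSZ), mul(add(Z, SSZ), SSZ))
  step 3: mul(add(SSZ, mul(add(Z, mul(Z, SZ)), SSZ)), mul(add(Z, SSZ), SSZ))
  step 4: mul(S(add(SZ, mul(add(Z, mul(Z, SZ)), SSZ))), mul(add(Z, SSZ), SSZ))
  step 5: add(mul(add(Z, SSZ), SSZ), mul(add(SZ, mul(add(Z, mul(Z, SZ)), SSZ)), mul(add(Z, SSZ), SSZ)))
  step 6: add(mul(SSZ, SSZ), mul(add(SZ, mul(add(Z, mul(Z, SZ)), SSZ)), mul(add(Z, SSZ), SSZ)))
  step 7: add(add(SSZ, mul(SZ, SSZ)), mul(add(SZ, mul(add(Z, mul(Z, SZ)), SSZ)), mul(add(Z, SSZ), SSZ)))
  step 8: add(S(add(SZ, mul(SZ, SSZ))), mul(add(SZ, mul(add(Z, mul(Z, SZ)), SSZ)), mul(add(Z, SSZ), SSZ)))
  step 9: S(add(add(SZ, mul(SZ, SSZ)), mul(add(SZ, mul(add(Z, mul(Z, SZ)), SSZ)), mul(add(Z, SSZ), SSZ))))
  step 10: S(add(S(add(Z, mul(SZ, SSZ))), mul(add(SZ, mul(add(Z, mul(Z, SZ)), SSZ)), mul(add(Z, SSZ), SSZ))))
  step 11: S(S(add(add(Z, mul(SZ, SSZ)), mul(add(SZ, mul(add(Z, mul(Z, SZ)), SSZ)), mul(add(Z, SSZ), SSZ)))))
  step 12: S(S(add(mul(SZ, SSZ), mul(add(SZ, mul(add(Z, mul(Z, SZ)), SSZ)), mul(add(Z, SSZ), SSZ)))))
  step 13: S(S(add(add(SSZ, mul(Z, SSZ)), mul(add(SZ, mul(add(Z, mul(Z, SZ)), SSZ)), mul(add(Z, SSZ), SSZ)))))
  step 14: S(S(add(S(add(SZ, mul(Z, SSZ))), mul(add(SZ, mul(add(Z, mul(Z, SZ)), SSZ)), mul(add(Z, SSZ), SSZ)))))
  step 15: S(S(S(add(add(SZ, mul(Z, SSZ)), mul(add(SZ, mul(add(Z, mul(Z, SZ)), SSZ)), mul(add(Z, SSZ), SSZ))))))
  step 16: S(S(S(add(S(add(Z, mul(Z, SSZ))), mul(add(SZ, mul(add(Z, mul(Z, SZ)), SSZ)), mul(add(Z, SSZ), SSZ))))))
  step 17: S(S(S(S(add(add(Z, mul(Z, SSZ)), mul(add(SZ, mul(add(Z, mul(Z, SZ)), SSZ)), mul(add(Z, SSZ), SSZ)))))))
  step 18: S(S(S(S(add(mul(Z, SSZ), mul(add(SZ, mul(add(Z, mul(Z, SZ)), SSZ)), mul(add(Z, SSZ), SSZ)))))))
  step 19: S(S(S(S(add(Z, mul(add(SZ, mul(add(Z, mul(Z, SZ)), SSZ)), mul(add(Z, SSZ), SSZ)))))))
  step 20: S(S(S(S(mul(add(SZ, mul(add(Z, mul(Z, SZ)), SSZ)), mul(add(Z, SSZ), SSZ))))))
  step 21: S(S(S(S(mul(S(add(Z, mul(add(Z, mul(Z, SZ)), SSZ))), mul(add(Z, SSZ), SSZ))))))
  step 22: S(S(S(S(add(mul(add(Z, SSZ), SSZ), mul(add(Z, mul(add(Z, mul(Z, SZ)), SSZ)), mul(add(Z, SSZ), SSZ)))))))
  step 23: S(S(S(S(add(mul(SSZ, SSZ), mul(add(Z, mul(add(Z, mul(Z, SZ)), SSZ)), mul(add(Z, SSZ), SSZ)))))))
  step 24: S(S(S(S(add(add(SSZ, mul(SZ, SSZ)), mul(add(Z, mul(add(Z, mul(Z, SZ)), SSZ)), mul(add(Z, SSZ), SSZ)))))))
  step 25: S(S(S(S(add(S(add(SZ, mul(SZ, SSZ))), mul(add(Z, mul(add(Z, mul(Z, SZ)), SSZ)), mul(add(Z, SSZ), SSZ)))))))
  step 26: S(S(S(S(S(add(add(SZ, mul(SZ, SSZ)), mul(add(Z, mul(add(Z, mul(Z, SZ)), SSZ)), mul(add(Z, SSZ), SSZ))))))))
  step 27: S(S(S(S(S(add(S(add(Z, mul(SZ, SSZ))), mul(add(Z, mul(add(Z, mul(Z, SZ)), SSZ)), mul(add(Z, SSZ), SSZ))))))))
  step 28: S(S(S(S(S(S(add(add(Z, mul(SZ, SSZ)), mul(add(Z, mul(add(Z, mul(Z, SZ)), SSZ)), mul(add(Z, SSZ), SSZ)))))))))
  step 29: S(S(S(S(S(S(add(mul(SZ, SSZ), mul(add(Z, mul(add(Z, mul(Z, SZ)), SSZ)), mul(add(Z, SSZ), SSZ)))))))))
  step 30: S(S(S(S(S(S(add(add(SSZ, mul(Z, SSZ)), mul(add(Z, mul(add(Z, mul(Z, SZ)), SSZ)), mul(add(Z, SSZ), SSZ)))))))))
  step 31: S(S(S(S(S(S(add(S(add(SZ, mul(Z, SSZ))), mul(add(Z, mul(add(Z, mul(Z, SZ)), SSZ)), mul(add(Z, SSZ), SSZ)))))))))
  step 32: S(S(S(S(S(S(S(add(add(SZ, mul(Z, SSZ)), mul(add(Z, mul(add(Z, mul(Z, SZ)), SSZ)), mul(add(Z, SSZ), SSZ))))))))))
  step 33: S(S(S(S(S(S(S(add(S(add(Z, mul(Z, SSZ))), mul(add(Z, mul(add(Z, mul(Z, SZ)), SSZ)), mul(add(Z, SSZ), SSZ))))))))))
  step 34: S(S(S(S(S(S(S(S(add(add(Z, mul(Z, SSZ)), mul(add(Z, mul(add(Z, mul(Z, SZ)), SSZ)), mul(add(Z, SSZ), SSZ)))))))))))
  step 35: S(S(S(S(S(S(S(S(add(mul(Z, SSZ), mul(add(Z, mul(add(Z, mul(Z, SZ)), SSZ)), mul(add(Z, SSZ), SSZ)))))))))))
  step 36: S(S(S(S(S(S(S(S(add(Z, mul(add(Z, mul(add(Z, mul(Z, SZ)), SSZ)), mul(add(Z, SSZ), SSZ)))))))))))
  step 37: S(S(S(S(S(S(S(S(mul(add(Z, mul(add(Z, mul(Z, SZ)), SSZ)), mul(add(Z, SSZ), SSZ))))))))))
  step 38: S(S(S(S(S(S(S(S(mul(mul(add(Z, mul(Z, SZ)), SSZ), mul(add(Z, SSZ), SSZ))))))))))
  step 39: S(S(S(S(S(S(S(S(mul(mul(mul(Z, SZ), SSZ), mul(add(Z, SSZ), SSZ))))))))))
  step 40: S(S(S(S(S(S(S(S(mul(mul(Z, SSZ), mul(add(Z, SSZ), SSZ))))))))))
  step 41: S(S(S(S(S(S(S(S(mul(Z, mul(add(Z, SSZ), SSZ))))))))))
  step 42: S^8(Z)

Term B:
  start: add(add(add(SSSZ, SZ), add(S^4(Z), Z)), add(add(Z, Z), add(Z, Z)))
  step 1: add(add(S(add(SSZ, SZ)), add(S^4(Z), Z)), add(add(Z, Z), add(Z, Z)))
  step 2: add(S(add(add(SSZ, SZ), add(S^4(Z), Z))), add(add(Z, Z), add(Z, Z)))
  step 3: S(add(add(add(SSZ, SZ), add(S^4(Z), Z)), add(add(Z, Z), add(Z, Z))))
  step 4: S(add(add(S(add(SZ, SZ)), add(S^4(Z), Z)), add(add(Z, Z), add(Z, Z))))
  step 5: S(add(S(add(add(SZ, SZ), add(S^4(Z), Z))), add(add(Z, Z), add(Z, Z))))
  step 6: S(S(add(add(add(SZ, SZ), add(S^4(Z), Z)), add(add(Z, Z), add(Z, Z)))))
  step 7: S(S(add(add(S(add(Z, SZ)), add(S^4(Z), Z)), add(add(Z, Z), add(Z, Z)))))
  step 8: S(S(add(S(add(add(Z, SZ), add(S^4(Z), Z))), add(add(Z, Z), add(Z, Z)))))
  step 9: S(S(S(add(add(add(Z, SZ), add(S^4(Z), Z)), add(add(Z, Z), add(Z, Z))))))
  step 10: S(S(S(add(add(SZ, add(S^4(Z), Z)), add(add(Z, Z), add(Z, Z))))))
  step 11: S(S(S(add(S(add(Z, add(S^4(Z), Z))), add(add(Z, Z), add(Z, Z))))))
  step 12: S(S(S(S(add(add(Z, add(S^4(Z), Z)), add(add(Z, Z), add(Z, Z)))))))
  step 13: S(S(S(S(add(add(S^4(Z), Z), add(add(Z, Z), add(Z, Z)))))))
  step 14: S(S(S(S(add(S(add(SSSZ, Z)), add(add(Z, Z), add(Z, Z)))))))
  step 15: S(S(S(S(S(add(add(SSSZ, Z), add(add(Z, Z), add(Z, Z))))))))
  step 16: S(S(S(S(S(add(S(add(SSZ, Z)), add(add(Z, Z), add(Z, Z))))))))
  step 17: S(S(S(S(S(S(add(add(SSZ, Z), add(add(Z, Z), add(Z, Z)))))))))
  step 18: S(S(S(S(S(S(add(S(add(SZ, Z)), add(add(Z, Z), add(Z, Z)))))))))
  step 19: S(S(S(S(S(S(S(add(add(SZ, Z), add(add(Z, Z), add(Z, Z))))))))))
  step 20: S(S(S(S(S(S(S(add(S(add(Z, Z)), add(add(Z, Z), add(Z, Z))))))))))
  step 21: S(S(S(S(S(S(S(S(add(add(Z, Z), add(add(Z, Z), add(Z, Z)))))))))))
  step 22: S(S(S(S(S(S(S(S(add(Z, add(add(Z, Z), add(Z, Z)))))))))))
  step 23: S(S(S(S(S(S(S(S(add(add(Z, Z), add(Z, Z))))))))))
  step 24: S(S(S(S(S(S(S(S(add(Z, add(Z, Z))))))))))
  step 25: S(S(S(S(S(S(S(S(add(Z, Z)))))))))
  step 26: S^8(Z)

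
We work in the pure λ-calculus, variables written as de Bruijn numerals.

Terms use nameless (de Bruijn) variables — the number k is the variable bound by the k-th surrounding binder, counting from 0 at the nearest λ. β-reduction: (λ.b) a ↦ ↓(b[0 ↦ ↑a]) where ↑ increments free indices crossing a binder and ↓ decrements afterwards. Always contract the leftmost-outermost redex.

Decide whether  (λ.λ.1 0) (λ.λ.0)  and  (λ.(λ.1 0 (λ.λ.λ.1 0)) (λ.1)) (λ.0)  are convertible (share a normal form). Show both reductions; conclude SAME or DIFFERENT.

Answer: DIFFERENT — A ⇓ λ.λ.0, B ⇓ λ.0

Working:
Term A:
  start: (λ.λ.1 0) (λ.λ.0)
  →1  λ.(λ.λ.0) 0
  →2  λ.λ.0

Term B:
  start: (λ.(λ.1 0 (λ.λ.λ.1 0)) (λ.1)) (λ.0)
  →1  (λ.(λ.0) 0 (λ.λ.λ.1 0)) (λ.λ.0)
  →2  (λ.0) (λ.λ.0) (λ.λ.λ.1 0)
  →3  (λ.λ.0) (λ.λ.λ.1 0)
  →4  λ.0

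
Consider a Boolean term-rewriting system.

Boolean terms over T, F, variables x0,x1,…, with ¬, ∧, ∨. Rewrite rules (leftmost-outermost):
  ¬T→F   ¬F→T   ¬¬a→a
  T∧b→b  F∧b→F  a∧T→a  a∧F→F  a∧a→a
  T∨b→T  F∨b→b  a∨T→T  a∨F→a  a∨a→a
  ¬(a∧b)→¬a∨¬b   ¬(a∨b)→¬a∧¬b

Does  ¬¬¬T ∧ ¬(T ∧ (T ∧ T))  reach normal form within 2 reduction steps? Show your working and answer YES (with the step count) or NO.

  start: ¬¬¬T ∧ ¬(T ∧ (T ∧ T))
  →1  ¬T ∧ ¬(T ∧ (T ∧ T))
  →2  F ∧ ¬(T ∧ (T ∧ T))

Answer: NO — after 2 steps the term is F ∧ ¬(T ∧ (T ∧ T)), not yet normal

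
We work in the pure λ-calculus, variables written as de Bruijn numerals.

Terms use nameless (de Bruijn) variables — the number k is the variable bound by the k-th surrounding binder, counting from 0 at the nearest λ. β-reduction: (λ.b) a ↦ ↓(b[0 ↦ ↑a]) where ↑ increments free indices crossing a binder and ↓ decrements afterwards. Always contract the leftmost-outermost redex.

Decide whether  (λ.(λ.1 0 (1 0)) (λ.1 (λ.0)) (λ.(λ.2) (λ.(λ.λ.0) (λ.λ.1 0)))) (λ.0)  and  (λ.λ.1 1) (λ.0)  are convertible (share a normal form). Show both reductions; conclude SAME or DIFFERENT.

Answer: SAME — A ⇓ λ.λ.0, B ⇓ λ.λ.0

Working:
Term A:
  start: (λ.(λ.1 0 (1 0)) (λ.1 (λ.0)) (λ.(λ.2) (λ.(λ.λ.0) (λ.λ.1 0)))) (λ.0)
  step 1: (λ.(λ.0) 0 ((λ.0) 0)) (λ.(λ.0) (λ.0)) (λ.(λ.λ.0) (λ.(λ.λ.0) (λ.λ.1 0)))
  step 2: (λ.0) (λ.(λ.0) (λ.0)) ((λ.0) (λ.(λ.0) (λ.0))) (λ.(λ.λ.0) (λ.(λ.λ.0) (λ.λ.1 0)))
  step 3: (λ.(λ.0) (λ.0)) ((λ.0) (λ.(λ.0) (λ.0))) (λ.(λ.λ.0) (λ.(λ.λ.0) (λ.λ.1 0)))
  step 4: (λ.0) (λ.0) (λ.(λ.λ.0) (λ.(λ.λ.0) (λ.λ.1 0)))
  step 5: (λ.0) (λ.(λ.λ.0) (λ.(λ.λ.0) (λ.λ.1 0)))
  step 6: λ.(λ.λ.0) (λ.(λ.λ.0) (λ.λ.1 0))
  step 7: λ.λ.0

Term B:
  start: (λ.λ.1 1) (λ.0)
  step 1: λ.(λ.0) (λ.0)
  step 2: λ.λ.0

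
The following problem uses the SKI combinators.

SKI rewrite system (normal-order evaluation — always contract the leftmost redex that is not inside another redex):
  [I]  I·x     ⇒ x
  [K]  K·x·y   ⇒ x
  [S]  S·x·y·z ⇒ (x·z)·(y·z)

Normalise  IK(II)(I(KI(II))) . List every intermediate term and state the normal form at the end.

Answer: normal form = I  (in 3 steps)

Working:
  start: IK(II)(I(KI(II)))
  [1] K(II)(I(KI(II)))
  [2] II
  [3] I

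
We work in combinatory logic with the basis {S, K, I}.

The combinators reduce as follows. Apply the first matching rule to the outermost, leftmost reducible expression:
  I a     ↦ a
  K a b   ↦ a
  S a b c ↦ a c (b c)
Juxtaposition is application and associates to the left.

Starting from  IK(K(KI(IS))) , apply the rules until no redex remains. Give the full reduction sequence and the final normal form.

Answer: normal form = K(KI)  (in 2 steps)

Working:
  start: IK(K(KI(IS)))
  [1] K(K(KI(IS)))
  [2] K(KI)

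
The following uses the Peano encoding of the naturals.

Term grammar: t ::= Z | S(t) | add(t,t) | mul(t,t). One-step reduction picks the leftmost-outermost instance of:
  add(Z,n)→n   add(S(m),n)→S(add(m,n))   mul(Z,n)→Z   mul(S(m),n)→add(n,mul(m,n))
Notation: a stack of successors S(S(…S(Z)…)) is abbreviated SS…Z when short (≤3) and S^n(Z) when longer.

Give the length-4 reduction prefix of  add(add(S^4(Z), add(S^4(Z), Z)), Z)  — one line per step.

  start: add(add(S^4(Z), add(S^4(Z), Z)), Z)
  step 1: add(S(add(SSSZ, add(S^4(Z), Z))), Z)
  step 2: S(add(add(SSSZ, add(S^4(Z), Z)), Z))
  step 3: S(add(S(add(SSZ, add(S^4(Z), Z))), Z))
  step 4: S(S(add(add(SSZ, add(S^4(Z), Z)), Z)))

Answer: after 4 steps: S(S(add(add(SSZ, add(S^4(Z), Z)), Z)))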